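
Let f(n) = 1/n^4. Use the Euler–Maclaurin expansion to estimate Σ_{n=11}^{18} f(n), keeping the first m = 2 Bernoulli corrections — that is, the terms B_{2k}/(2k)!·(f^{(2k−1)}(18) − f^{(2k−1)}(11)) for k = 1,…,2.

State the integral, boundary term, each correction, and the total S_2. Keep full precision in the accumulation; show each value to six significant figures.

S_2 ≈ 0.000234081

The integral term ∫_11^18 1/x^4 dx = 0.000193282.
Boundary: ½(f(11) + f(18)) = ½(6.83013e-05 + 9.52599e-06) = 3.89137e-05.
Integral + boundary = 0.000232196.
Order-1 term: 1/12 · (-2.11689e-06 − (-2.48369e-05)) = 1.89333e-06.
After k=1: 0.000234089.
Order-2 term: −1/720 · (-1.96008e-07 − (-6.15790e-06)) = -8.28040e-09.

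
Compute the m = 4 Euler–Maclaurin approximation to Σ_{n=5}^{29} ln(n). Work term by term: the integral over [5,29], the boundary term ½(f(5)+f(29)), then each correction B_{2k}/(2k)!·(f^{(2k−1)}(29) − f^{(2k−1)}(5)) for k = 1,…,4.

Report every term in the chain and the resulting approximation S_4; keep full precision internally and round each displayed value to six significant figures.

S_4 ≈ 68.0790

The integral term ∫_5^29 ln(x) dx = 65.6044.
Endpoint term: (f(5) + f(29))/2 = (1.60944 + 3.36730)/2 = 2.48837.
So far: 68.0928.
Order-1 term: 1/12 · (0.0344828 − 0.200000) = -0.0137931.
Running total after k=1: 68.0790.
Order-2 term: −1/720 · (8.20042e-05 − 0.0160000) = 2.21083e-05.
Running total after k=2: 68.0790.
Order-3 term: 1/30240 · (1.17010e-06 − 0.00768000) = -2.53930e-07.
Running total after k=3: 68.0790.
Order-4 term: −1/1209600 · (4.17394e-08 − 0.00921600) = 7.61901e-09.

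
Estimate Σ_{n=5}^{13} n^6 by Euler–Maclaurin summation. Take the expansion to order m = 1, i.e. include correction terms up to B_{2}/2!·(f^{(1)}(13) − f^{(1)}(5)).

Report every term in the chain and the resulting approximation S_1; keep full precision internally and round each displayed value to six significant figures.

∫_5^13 x^6 dx evaluates to 8.95291e+06.
½[f(5) + f(13)] = ½[15625.0 + 4.82681e+06] = 2.42122e+06.
So far: 1.13741e+07.
Order-1 term: 1/12 · (2.22776e+06 − 18750.0) = 184084.

S_1 ≈ 1.15582e+07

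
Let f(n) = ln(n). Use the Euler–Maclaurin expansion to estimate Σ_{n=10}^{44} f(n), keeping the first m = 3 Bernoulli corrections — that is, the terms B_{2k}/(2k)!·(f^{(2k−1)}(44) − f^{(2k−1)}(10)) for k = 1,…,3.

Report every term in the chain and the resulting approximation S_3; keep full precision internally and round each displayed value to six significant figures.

∫_10^44 ln(x) dx evaluates to 109.478.
½[f(10) + f(44)] = ½[2.30259 + 3.78419] = 3.04339.
Integral + boundary = 112.522.
k=1: B_{2}/(2)! × [f^{(1)}(44) − f^{(1)}(10)] = 1/12 × (0.0227273 − 0.100000) = -0.00643939.
After k=1: 112.515.
k=2: B_{4}/(4)! × [f^{(3)}(44) − f^{(3)}(10)] = −1/720 × (2.34786e-05 − 0.00200000) = 2.74517e-06.
After k=2: 112.515.
k=3: B_{6}/(6)! × [f^{(5)}(44) − f^{(5)}(10)] = 1/30240 × (1.45528e-07 − 0.000240000) = -7.93170e-09.

S_3 ≈ 112.515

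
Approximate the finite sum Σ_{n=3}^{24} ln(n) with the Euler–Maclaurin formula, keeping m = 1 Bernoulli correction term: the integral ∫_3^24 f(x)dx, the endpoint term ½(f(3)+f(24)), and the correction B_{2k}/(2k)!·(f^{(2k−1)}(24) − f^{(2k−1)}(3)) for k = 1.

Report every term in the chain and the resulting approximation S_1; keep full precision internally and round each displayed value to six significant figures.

The integral term ∫_3^24 ln(x) dx = 51.9775.
Endpoint term: (f(3) + f(24))/2 = (1.09861 + 3.17805)/2 = 2.13833.
Integral + boundary = 54.1158.
Order-1 term: 1/12 · (0.0416667 − 0.333333) = -0.0243056.

S_1 ≈ 54.0915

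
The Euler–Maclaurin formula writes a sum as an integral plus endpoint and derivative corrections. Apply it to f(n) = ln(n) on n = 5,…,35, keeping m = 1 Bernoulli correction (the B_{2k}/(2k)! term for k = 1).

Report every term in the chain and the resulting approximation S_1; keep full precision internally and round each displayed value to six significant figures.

S_1 ≈ 88.9581

Integral: ∫_5^35 ln(x) dx = 86.3900.
Boundary: ½(f(5) + f(35)) = ½(1.60944 + 3.55535) = 2.58239.
Running total after boundary: 88.9724.
Order-1 term: 1/12 · (0.0285714 − 0.200000) = -0.0142857.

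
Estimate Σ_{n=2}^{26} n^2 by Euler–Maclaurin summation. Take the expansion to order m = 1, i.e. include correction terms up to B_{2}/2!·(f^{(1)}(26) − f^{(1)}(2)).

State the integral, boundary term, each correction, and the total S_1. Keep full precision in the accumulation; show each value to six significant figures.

S_1 ≈ 6200.00

Integral: ∫_2^26 x^2 dx = 5856.00.
½[f(2) + f(26)] = ½[4.00000 + 676.000] = 340.000.
Running total after boundary: 6196.00.
k=1: B_{2}/(2)! × [f^{(1)}(26) − f^{(1)}(2)] = 1/12 × (52.0000 − 4.00000) = 4.00000.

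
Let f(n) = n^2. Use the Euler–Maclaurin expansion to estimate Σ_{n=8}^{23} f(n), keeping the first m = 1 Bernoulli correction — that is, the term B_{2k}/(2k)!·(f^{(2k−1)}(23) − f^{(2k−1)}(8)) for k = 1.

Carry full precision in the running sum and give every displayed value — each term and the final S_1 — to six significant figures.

S_1 ≈ 4184.00

Integral: ∫_8^23 x^2 dx = 3885.00.
Endpoint term: (f(8) + f(23))/2 = (64.0000 + 529.000)/2 = 296.500.
So far: 4181.50.
Correction k=1: B_{2}/2! · (f^{(1)}(23) − f^{(1)}(8)) = 1/12 · (46.0000 − 16.0000) = 2.50000.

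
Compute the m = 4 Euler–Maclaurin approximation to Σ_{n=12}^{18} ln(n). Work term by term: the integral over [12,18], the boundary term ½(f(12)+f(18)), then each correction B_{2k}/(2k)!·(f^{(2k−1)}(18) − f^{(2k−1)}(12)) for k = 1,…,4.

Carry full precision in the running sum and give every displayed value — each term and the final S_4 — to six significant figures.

S_4 ≈ 18.8931

∫_12^18 ln(x) dx evaluates to 16.2078.
½[f(12) + f(18)] = ½[2.48491 + 2.89037] = 2.68764.
So far: 18.8955.
Order-1 term: 1/12 · (0.0555556 − 0.0833333) = -0.00231481.
Partial sum through k=1: 18.8931.
Order-2 term: −1/720 · (0.000342936 − 0.00115741) = 1.13121e-06.
Partial sum through k=2: 18.8931.
Order-3 term: 1/30240 · (1.27013e-05 − 9.64506e-05) = -2.76949e-09.
Partial sum through k=3: 18.8931.
Order-4 term: −1/1209600 · (1.17605e-06 − 2.00939e-05) = 1.56397e-11.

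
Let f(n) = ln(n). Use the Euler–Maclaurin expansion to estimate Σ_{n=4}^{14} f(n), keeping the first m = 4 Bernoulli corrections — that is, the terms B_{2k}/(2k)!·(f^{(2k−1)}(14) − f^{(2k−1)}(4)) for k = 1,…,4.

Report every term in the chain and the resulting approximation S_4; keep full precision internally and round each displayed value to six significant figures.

S_4 ≈ 23.3995

The integral term ∫_4^14 ln(x) dx = 21.4016.
Endpoint term: (f(4) + f(14))/2 = (1.38629 + 2.63906)/2 = 2.01268.
So far: 23.4143.
Order-1 term: 1/12 · (0.0714286 − 0.250000) = -0.0148810.
Running total after k=1: 23.3994.
Order-2 term: −1/720 · (0.000728863 − 0.0312500) = 4.23905e-05.
Running total after k=2: 23.3995.
Order-3 term: 1/30240 · (4.46243e-05 − 0.0234375) = -7.73574e-07.
Running total after k=3: 23.3995.
Order-4 term: −1/1209600 · (6.83024e-06 − 0.0439453) = 3.63248e-08.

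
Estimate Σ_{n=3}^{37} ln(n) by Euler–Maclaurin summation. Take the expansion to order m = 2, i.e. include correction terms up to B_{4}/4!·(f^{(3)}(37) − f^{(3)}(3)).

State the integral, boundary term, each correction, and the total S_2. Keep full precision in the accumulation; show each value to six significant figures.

∫_3^37 ln(x) dx evaluates to 96.3081.
Boundary: ½(f(3) + f(37)) = ½(1.09861 + 3.61092) = 2.35477.
So far: 98.6629.
Correction k=1: B_{2}/2! · (f^{(1)}(37) − f^{(1)}(3)) = 1/12 · (0.0270270 − 0.333333) = -0.0255255.
After k=1: 98.6374.
Correction k=2: B_{4}/4! · (f^{(3)}(37) − f^{(3)}(3)) = −1/720 · (3.94843e-05 − 0.0740741) = 0.000102826.

S_2 ≈ 98.6375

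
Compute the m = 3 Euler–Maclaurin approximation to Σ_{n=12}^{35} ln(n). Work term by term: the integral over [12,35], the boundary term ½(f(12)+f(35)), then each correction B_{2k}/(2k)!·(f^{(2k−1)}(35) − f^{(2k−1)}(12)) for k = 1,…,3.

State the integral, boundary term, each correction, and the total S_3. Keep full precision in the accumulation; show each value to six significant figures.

Integral: ∫_12^35 ln(x) dx = 71.6183.
½[f(12) + f(35)] = ½[2.48491 + 3.55535] = 3.02013.
Running total after boundary: 74.6384.
k=1: B_{2}/(2)! × [f^{(1)}(35) − f^{(1)}(12)] = 1/12 × (0.0285714 − 0.0833333) = -0.00456349.
Running total after k=1: 74.6339.
k=2: B_{4}/(4)! × [f^{(3)}(35) − f^{(3)}(12)] = −1/720 × (4.66472e-05 − 0.00115741) = 1.54272e-06.
Running total after k=2: 74.6339.
k=3: B_{6}/(6)! × [f^{(5)}(35) − f^{(5)}(12)] = 1/30240 × (4.56952e-07 − 9.64506e-05) = -3.17439e-09.

S_3 ≈ 74.6339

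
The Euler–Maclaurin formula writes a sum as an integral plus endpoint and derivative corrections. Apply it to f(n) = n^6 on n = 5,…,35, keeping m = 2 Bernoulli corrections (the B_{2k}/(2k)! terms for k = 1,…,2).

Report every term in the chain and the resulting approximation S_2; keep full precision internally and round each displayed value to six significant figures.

S_2 ≈ 1.01367e+10

∫_5^35 x^6 dx evaluates to 9.19132e+09.
Boundary: ½(f(5) + f(35)) = ½(15625.0 + 1.83827e+09) = 9.19141e+08.
Integral + boundary = 1.01105e+10.
Order-1 term: 1/12 · (3.15131e+08 − 18750.0) = 2.62594e+07.
Running total after k=1: 1.01367e+10.
Order-2 term: −1/720 · (5.14500e+06 − 15000.0) = -7125.00.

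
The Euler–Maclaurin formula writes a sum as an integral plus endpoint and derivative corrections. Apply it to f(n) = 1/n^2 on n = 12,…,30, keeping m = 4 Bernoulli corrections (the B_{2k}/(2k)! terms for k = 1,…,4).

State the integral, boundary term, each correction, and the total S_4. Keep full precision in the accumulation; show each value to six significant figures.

S_4 ≈ 0.0541179

∫_12^30 1/x^2 dx evaluates to 0.0500000.
½[f(12) + f(30)] = ½[0.00694444 + 0.00111111] = 0.00402778.
Integral + boundary = 0.0540278.
k=1: B_{2}/(2)! × [f^{(1)}(30) − f^{(1)}(12)] = 1/12 × (-7.40741e-05 − (-0.00115741)) = 9.02778e-05.
Partial sum through k=1: 0.0541181.
k=2: B_{4}/(4)! × [f^{(3)}(30) − f^{(3)}(12)] = −1/720 × (-9.87654e-07 − (-9.64506e-05)) = -1.32587e-07.
Partial sum through k=2: 0.0541179.
k=3: B_{6}/(6)! × [f^{(5)}(30) − f^{(5)}(12)] = 1/30240 × (-3.29218e-08 − (-2.00939e-05)) = 6.63391e-10.
Partial sum through k=3: 0.0541179.
k=4: B_{8}/(8)! × [f^{(7)}(30) − f^{(7)}(12)] = −1/1209600 × (-2.04847e-09 − (-7.81429e-06)) = -6.45853e-12.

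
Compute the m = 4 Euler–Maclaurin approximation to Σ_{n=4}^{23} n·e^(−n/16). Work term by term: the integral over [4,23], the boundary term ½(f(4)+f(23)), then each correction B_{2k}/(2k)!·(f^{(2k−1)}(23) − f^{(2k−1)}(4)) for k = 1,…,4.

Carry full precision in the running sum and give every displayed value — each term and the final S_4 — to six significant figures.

S_4 ≈ 105.235

The integral term ∫_4^23 x·e^(−x/16) dx = 101.003.
Endpoint term: (f(4) + f(23))/2 = (3.11520 + 5.46298)/2 = 4.28909.
So far: 105.292.
k=1: B_{2}/(2)! × [f^{(1)}(23) − f^{(1)}(4)] = 1/12 × (-0.103915 − 0.584101) = -0.0573347.
Running total after k=1: 105.235.
k=2: B_{4}/(4)! × [f^{(3)}(23) − f^{(3)}(4)] = −1/720 × (0.00144971 − 0.00836602) = 9.60599e-06.
Running total after k=2: 105.235.
k=3: B_{6}/(6)! × [f^{(5)}(23) − f^{(5)}(4)] = 1/30240 × (1.29115e-05 − 5.64469e-05) = -1.43966e-09.
Running total after k=3: 105.235.
k=4: B_{8}/(8)! × [f^{(7)}(23) − f^{(7)}(4)] = −1/1209600 × (7.87502e-08 − 3.13336e-07) = 1.93937e-13.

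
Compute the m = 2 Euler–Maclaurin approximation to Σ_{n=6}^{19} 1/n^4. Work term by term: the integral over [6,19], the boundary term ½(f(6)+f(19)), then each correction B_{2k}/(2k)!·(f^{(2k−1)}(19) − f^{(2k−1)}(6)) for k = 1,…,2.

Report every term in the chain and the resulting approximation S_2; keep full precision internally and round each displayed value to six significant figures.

S_2 ≈ 0.00192639

Integral: ∫_6^19 1/x^4 dx = 0.00149461.
Endpoint term: (f(6) + f(19))/2 = (0.000771605 + 7.67336e-06)/2 = 0.000389639.
Running total after boundary: 0.00188425.
Order-1 term: 1/12 · (-1.61544e-06 − (-0.000514403)) = 4.27323e-05.
Running total after k=1: 0.00192698.
Order-2 term: −1/720 · (-1.34247e-07 − (-0.000428669)) = -5.95188e-07.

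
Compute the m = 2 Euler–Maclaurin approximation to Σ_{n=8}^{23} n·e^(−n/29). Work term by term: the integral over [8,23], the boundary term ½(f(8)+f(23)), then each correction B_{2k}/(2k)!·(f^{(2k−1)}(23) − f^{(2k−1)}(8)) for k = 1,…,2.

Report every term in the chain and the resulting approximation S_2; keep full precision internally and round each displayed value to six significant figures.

S_2 ≈ 140.242

∫_8^23 x·e^(−x/29) dx evaluates to 132.041.
½[f(8) + f(23)] = ½[6.07134 + 10.4061] = 8.23871.
Running total after boundary: 140.280.
k=1: B_{2}/(2)! × [f^{(1)}(23) − f^{(1)}(8)] = 1/12 × (0.0936080 − 0.549561) = -0.0379961.
Partial sum through k=1: 140.242.
k=2: B_{4}/(4)! × [f^{(3)}(23) − f^{(3)}(8)] = −1/720 × (0.00118726 − 0.00245826) = 1.76528e-06.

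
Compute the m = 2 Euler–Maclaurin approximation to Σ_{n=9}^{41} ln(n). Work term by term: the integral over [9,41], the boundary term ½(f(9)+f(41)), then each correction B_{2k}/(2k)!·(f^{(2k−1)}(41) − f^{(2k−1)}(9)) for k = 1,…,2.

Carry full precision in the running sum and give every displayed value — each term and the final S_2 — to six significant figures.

The integral term ∫_9^41 ln(x) dx = 100.481.
Boundary: ½(f(9) + f(41)) = ½(2.19722 + 3.71357) = 2.95540.
Running total after boundary: 103.437.
k=1: B_{2}/(2)! × [f^{(1)}(41) − f^{(1)}(9)] = 1/12 × (0.0243902 − 0.111111) = -0.00722674.
Running total after k=1: 103.430.
k=2: B_{4}/(4)! × [f^{(3)}(41) − f^{(3)}(9)] = −1/720 × (2.90187e-05 − 0.00274348) = 3.77009e-06.

S_2 ≈ 103.430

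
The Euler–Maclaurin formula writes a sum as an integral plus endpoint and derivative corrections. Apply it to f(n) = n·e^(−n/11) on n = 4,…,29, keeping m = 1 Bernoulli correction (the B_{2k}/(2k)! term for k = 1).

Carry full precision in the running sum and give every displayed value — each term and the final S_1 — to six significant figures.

The integral term ∫_4^29 x·e^(−x/11) dx = 83.1854.
½[f(4) + f(29)] = ½[2.78058 + 2.07702] = 2.42880.
So far: 85.6142.
Order-1 term: 1/12 · (-0.117198 − 0.442364) = -0.0466302.

S_1 ≈ 85.5676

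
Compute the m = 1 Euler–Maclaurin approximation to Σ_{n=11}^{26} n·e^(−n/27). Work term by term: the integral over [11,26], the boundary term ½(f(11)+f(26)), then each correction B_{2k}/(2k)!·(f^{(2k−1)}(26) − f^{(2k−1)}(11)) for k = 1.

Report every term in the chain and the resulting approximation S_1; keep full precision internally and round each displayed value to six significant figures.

Integral: ∫_11^26 x·e^(−x/27) dx = 136.374.
½[f(11) + f(26)] = ½[7.31910 + 9.92576] = 8.62243.
Integral + boundary = 144.997.
k=1: B_{2}/(2)! × [f^{(1)}(26) − f^{(1)}(11)] = 1/12 × (0.0141393 − 0.394295) = -0.0316797.

S_1 ≈ 144.965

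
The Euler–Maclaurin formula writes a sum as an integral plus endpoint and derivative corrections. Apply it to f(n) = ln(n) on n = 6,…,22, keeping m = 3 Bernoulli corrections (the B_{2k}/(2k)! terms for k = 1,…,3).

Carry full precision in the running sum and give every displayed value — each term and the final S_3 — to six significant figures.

S_3 ≈ 43.6837

Integral: ∫_6^22 ln(x) dx = 41.2524.
½[f(6) + f(22)] = ½[1.79176 + 3.09104] = 2.44140.
So far: 43.6938.
k=1: B_{2}/(2)! × [f^{(1)}(22) − f^{(1)}(6)] = 1/12 × (0.0454545 − 0.166667) = -0.0101010.
Partial sum through k=1: 43.6837.
k=2: B_{4}/(4)! × [f^{(3)}(22) − f^{(3)}(6)] = −1/720 × (0.000187829 − 0.00925926) = 1.25992e-05.
Partial sum through k=2: 43.6837.
k=3: B_{6}/(6)! × [f^{(5)}(22) − f^{(5)}(6)] = 1/30240 × (4.65691e-06 − 0.00308642) = -1.01910e-07.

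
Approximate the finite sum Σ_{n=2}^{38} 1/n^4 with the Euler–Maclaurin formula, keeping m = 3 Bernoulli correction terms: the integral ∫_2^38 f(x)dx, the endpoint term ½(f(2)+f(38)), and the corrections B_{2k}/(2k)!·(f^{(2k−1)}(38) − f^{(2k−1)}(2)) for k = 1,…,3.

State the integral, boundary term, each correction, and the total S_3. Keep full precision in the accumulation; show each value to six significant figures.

Integral: ∫_2^38 1/x^4 dx = 0.0416606.
Boundary: ½(f(2) + f(38)) = ½(0.0625000 + 4.79585e-07) = 0.0312502.
Integral + boundary = 0.0729108.
k=1: B_{2}/(2)! × [f^{(1)}(38) − f^{(1)}(2)] = 1/12 × (-5.04826e-08 − (-0.125000)) = 0.0104167.
Running total after k=1: 0.0833275.
k=2: B_{4}/(4)! × [f^{(3)}(38) − f^{(3)}(2)] = −1/720 × (-1.04881e-09 − (-0.937500)) = -0.00130208.
Running total after k=2: 0.0820254.
k=3: B_{6}/(6)! × [f^{(5)}(38) − f^{(5)}(2)] = 1/30240 × (-4.06740e-11 − (-13.1250)) = 0.000434028.

S_3 ≈ 0.0824594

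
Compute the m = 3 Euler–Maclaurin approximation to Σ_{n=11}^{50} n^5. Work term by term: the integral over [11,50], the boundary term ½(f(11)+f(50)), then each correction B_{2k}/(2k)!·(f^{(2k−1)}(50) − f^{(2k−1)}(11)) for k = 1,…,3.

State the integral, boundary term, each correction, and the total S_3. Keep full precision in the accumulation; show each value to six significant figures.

The integral term ∫_11^50 x^5 dx = 2.60387e+09.
Boundary: ½(f(11) + f(50)) = ½(161051 + 3.12500e+08) = 1.56331e+08.
So far: 2.76020e+09.
Correction k=1: B_{2}/2! · (f^{(1)}(50) − f^{(1)}(11)) = 1/12 · (3.12500e+07 − 73205.0) = 2.59807e+06.
Partial sum through k=1: 2.76280e+09.
Correction k=2: B_{4}/4! · (f^{(3)}(50) − f^{(3)}(11)) = −1/720 · (150000 − 7260.00) = -198.250.
Partial sum through k=2: 2.76280e+09.
Correction k=3: B_{6}/6! · (f^{(5)}(50) − f^{(5)}(11)) = 1/30240 · (120.000 − 120.000) = 0.00000.

S_3 ≈ 2.76280e+09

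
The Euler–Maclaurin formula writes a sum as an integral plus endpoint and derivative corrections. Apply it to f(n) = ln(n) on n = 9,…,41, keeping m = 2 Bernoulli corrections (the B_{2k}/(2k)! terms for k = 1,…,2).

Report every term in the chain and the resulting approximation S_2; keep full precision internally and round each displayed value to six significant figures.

S_2 ≈ 103.430

Integral: ∫_9^41 ln(x) dx = 100.481.
Endpoint term: (f(9) + f(41))/2 = (2.19722 + 3.71357)/2 = 2.95540.
Running total after boundary: 103.437.
Correction k=1: B_{2}/2! · (f^{(1)}(41) − f^{(1)}(9)) = 1/12 · (0.0243902 − 0.111111) = -0.00722674.
Partial sum through k=1: 103.430.
Correction k=2: B_{4}/4! · (f^{(3)}(41) − f^{(3)}(9)) = −1/720 · (2.90187e-05 − 0.00274348) = 3.77009e-06.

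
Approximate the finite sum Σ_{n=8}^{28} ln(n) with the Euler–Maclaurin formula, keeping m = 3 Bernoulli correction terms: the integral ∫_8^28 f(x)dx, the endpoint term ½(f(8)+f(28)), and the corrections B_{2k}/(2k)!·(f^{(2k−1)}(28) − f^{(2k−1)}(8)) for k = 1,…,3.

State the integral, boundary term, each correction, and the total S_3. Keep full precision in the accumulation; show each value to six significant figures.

∫_8^28 ln(x) dx evaluates to 56.6662.
Endpoint term: (f(8) + f(28))/2 = (2.07944 + 3.33220)/2 = 2.70582.
Running total after boundary: 59.3720.
Correction k=1: B_{2}/2! · (f^{(1)}(28) − f^{(1)}(8)) = 1/12 · (0.0357143 − 0.125000) = -0.00744048.
After k=1: 59.3646.
Correction k=2: B_{4}/4! · (f^{(3)}(28) − f^{(3)}(8)) = −1/720 · (9.11079e-05 − 0.00390625) = 5.29881e-06.
After k=2: 59.3646.
Correction k=3: B_{6}/6! · (f^{(5)}(28) − f^{(5)}(8)) = 1/30240 · (1.39451e-06 − 0.000732422) = -2.41742e-08.

S_3 ≈ 59.3646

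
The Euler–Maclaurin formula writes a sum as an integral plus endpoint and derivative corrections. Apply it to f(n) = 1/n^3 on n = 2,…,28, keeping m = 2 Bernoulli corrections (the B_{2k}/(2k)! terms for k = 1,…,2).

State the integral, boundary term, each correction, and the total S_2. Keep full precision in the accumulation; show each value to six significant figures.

Integral: ∫_2^28 1/x^3 dx = 0.124362.
Endpoint term: (f(2) + f(28))/2 = (0.125000 + 4.55539e-05)/2 = 0.0625228.
Running total after boundary: 0.186885.
Correction k=1: B_{2}/2! · (f^{(1)}(28) − f^{(1)}(2)) = 1/12 · (-4.88078e-06 − (-0.187500)) = 0.0156246.
Partial sum through k=1: 0.202510.
Correction k=2: B_{4}/4! · (f^{(3)}(28) − f^{(3)}(2)) = −1/720 · (-1.24510e-07 − (-0.937500)) = -0.00130208.

S_2 ≈ 0.201208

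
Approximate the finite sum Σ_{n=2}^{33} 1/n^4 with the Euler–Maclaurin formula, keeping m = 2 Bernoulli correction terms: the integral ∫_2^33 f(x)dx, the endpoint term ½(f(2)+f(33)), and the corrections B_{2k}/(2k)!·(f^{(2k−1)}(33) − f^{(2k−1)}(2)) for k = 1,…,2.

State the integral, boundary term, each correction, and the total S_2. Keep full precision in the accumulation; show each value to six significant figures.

The integral term ∫_2^33 1/x^4 dx = 0.0416574.
Boundary: ½(f(2) + f(33)) = ½(0.0625000 + 8.43226e-07) = 0.0312504.
So far: 0.0729078.
k=1: B_{2}/(2)! × [f^{(1)}(33) − f^{(1)}(2)] = 1/12 × (-1.02209e-07 − (-0.125000)) = 0.0104167.
Running total after k=1: 0.0833245.
k=2: B_{4}/(4)! × [f^{(3)}(33) − f^{(3)}(2)] = −1/720 × (-2.81568e-09 − (-0.937500)) = -0.00130208.

S_2 ≈ 0.0820224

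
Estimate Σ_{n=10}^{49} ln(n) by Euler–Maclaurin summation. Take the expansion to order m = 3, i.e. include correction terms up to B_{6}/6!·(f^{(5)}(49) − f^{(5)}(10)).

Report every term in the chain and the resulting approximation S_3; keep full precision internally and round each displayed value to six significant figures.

S_3 ≈ 131.764

The integral term ∫_10^49 ln(x) dx = 128.673.
Endpoint term: (f(10) + f(49))/2 = (2.30259 + 3.89182)/2 = 3.09720.
Running total after boundary: 131.771.
k=1: B_{2}/(2)! × [f^{(1)}(49) − f^{(1)}(10)] = 1/12 × (0.0204082 − 0.100000) = -0.00663265.
After k=1: 131.764.
k=2: B_{4}/(4)! × [f^{(3)}(49) − f^{(3)}(10)] = −1/720 × (1.69997e-05 − 0.00200000) = 2.75417e-06.
After k=2: 131.764.
k=3: B_{6}/(6)! × [f^{(5)}(49) − f^{(5)}(10)] = 1/30240 × (8.49632e-08 − 0.000240000) = -7.93370e-09.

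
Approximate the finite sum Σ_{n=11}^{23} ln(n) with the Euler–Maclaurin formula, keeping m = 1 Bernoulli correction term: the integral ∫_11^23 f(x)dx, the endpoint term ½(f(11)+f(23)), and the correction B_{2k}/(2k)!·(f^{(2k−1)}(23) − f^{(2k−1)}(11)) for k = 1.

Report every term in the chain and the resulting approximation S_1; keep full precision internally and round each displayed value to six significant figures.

S_1 ≈ 36.5023

Integral: ∫_11^23 ln(x) dx = 33.7395.
½[f(11) + f(23)] = ½[2.39790 + 3.13549] = 2.76669.
So far: 36.5062.
Correction k=1: B_{2}/2! · (f^{(1)}(23) − f^{(1)}(11)) = 1/12 · (0.0434783 − 0.0909091) = -0.00395257.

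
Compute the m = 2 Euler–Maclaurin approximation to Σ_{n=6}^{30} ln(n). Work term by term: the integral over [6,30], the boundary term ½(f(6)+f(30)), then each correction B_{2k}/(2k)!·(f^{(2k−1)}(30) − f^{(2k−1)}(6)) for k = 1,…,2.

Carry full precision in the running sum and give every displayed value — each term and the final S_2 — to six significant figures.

Integral: ∫_6^30 ln(x) dx = 67.2854.
½[f(6) + f(30)] = ½[1.79176 + 3.40120] = 2.59648.
So far: 69.8818.
Order-1 term: 1/12 · (0.0333333 − 0.166667) = -0.0111111.
Running total after k=1: 69.8707.
Order-2 term: −1/720 · (7.40741e-05 − 0.00925926) = 1.27572e-05.

S_2 ≈ 69.8707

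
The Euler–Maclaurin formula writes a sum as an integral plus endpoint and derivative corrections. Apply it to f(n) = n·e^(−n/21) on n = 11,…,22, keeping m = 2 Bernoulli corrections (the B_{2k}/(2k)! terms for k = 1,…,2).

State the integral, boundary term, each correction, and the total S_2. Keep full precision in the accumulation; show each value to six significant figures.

The integral term ∫_11^22 x·e^(−x/21) dx = 81.2517.
Boundary: ½(f(11) + f(22)) = ½(6.51486 + 7.71698) = 7.11592.
Running total after boundary: 88.3676.
Correction k=1: B_{2}/2! · (f^{(1)}(22) − f^{(1)}(11)) = 1/12 · (-0.0167034 − 0.282029) = -0.0248943.
After k=1: 88.3427.
Correction k=2: B_{4}/4! · (f^{(3)}(22) − f^{(3)}(11)) = −1/720 · (0.00155293 − 0.00332551) = 2.46192e-06.

S_2 ≈ 88.3427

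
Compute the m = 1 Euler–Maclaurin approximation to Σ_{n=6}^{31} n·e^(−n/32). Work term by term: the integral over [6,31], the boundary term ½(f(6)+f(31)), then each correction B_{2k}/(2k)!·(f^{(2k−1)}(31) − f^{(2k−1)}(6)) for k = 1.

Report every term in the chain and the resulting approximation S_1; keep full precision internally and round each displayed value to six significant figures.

Integral: ∫_6^31 x·e^(−x/32) dx = 242.912.
Boundary: ½(f(6) + f(31)) = ½(4.97417 + 11.7663) = 8.37022.
Integral + boundary = 251.282.
Correction k=1: B_{2}/2! · (f^{(1)}(31) − f^{(1)}(6)) = 1/12 · (0.0118612 − 0.673586) = -0.0551437.

S_1 ≈ 251.227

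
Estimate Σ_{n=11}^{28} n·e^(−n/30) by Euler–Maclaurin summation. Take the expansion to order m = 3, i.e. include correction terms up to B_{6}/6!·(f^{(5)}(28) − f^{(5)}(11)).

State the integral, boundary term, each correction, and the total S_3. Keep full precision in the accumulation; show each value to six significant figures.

S_3 ≈ 177.484

∫_11^28 x·e^(−x/30) dx evaluates to 168.201.
Boundary: ½(f(11) + f(28)) = ½(7.62345 + 11.0107) = 9.31709.
Integral + boundary = 177.518.
Order-1 term: 1/12 · (0.0262160 − 0.438926) = -0.0343925.
Partial sum through k=1: 177.484.
Order-2 term: −1/720 · (0.000902997 − 0.00202779) = 1.56221e-06.
Partial sum through k=2: 177.484.
Order-3 term: 1/30240 · (1.97429e-06 − 3.96431e-06) = -6.58073e-11.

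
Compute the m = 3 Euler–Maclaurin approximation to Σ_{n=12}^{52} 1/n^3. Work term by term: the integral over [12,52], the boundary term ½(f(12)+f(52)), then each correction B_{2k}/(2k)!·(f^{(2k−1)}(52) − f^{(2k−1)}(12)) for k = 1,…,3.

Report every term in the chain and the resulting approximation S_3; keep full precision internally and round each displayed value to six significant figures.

Integral: ∫_12^52 1/x^3 dx = 0.00328731.
Endpoint term: (f(12) + f(52))/2 = (0.000578704 + 7.11197e-06)/2 = 0.000292908.
Running total after boundary: 0.00358022.
k=1: B_{2}/(2)! × [f^{(1)}(52) − f^{(1)}(12)] = 1/12 × (-4.10306e-07 − (-0.000144676)) = 1.20221e-05.
Running total after k=1: 0.00359224.
k=2: B_{4}/(4)! × [f^{(3)}(52) − f^{(3)}(12)] = −1/720 × (-3.03481e-09 − (-2.00939e-05)) = -2.79039e-08.
Running total after k=2: 0.00359221.
k=3: B_{6}/(6)! × [f^{(5)}(52) − f^{(5)}(12)] = 1/30240 × (-4.71383e-11 − (-5.86071e-06)) = 1.93805e-10.

S_3 ≈ 0.00359221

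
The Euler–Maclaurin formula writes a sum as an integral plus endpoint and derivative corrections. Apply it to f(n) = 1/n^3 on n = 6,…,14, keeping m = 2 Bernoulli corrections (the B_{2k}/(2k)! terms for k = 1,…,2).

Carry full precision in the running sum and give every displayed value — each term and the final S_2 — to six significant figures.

S_2 ≈ 0.0140195

∫_6^14 1/x^3 dx evaluates to 0.0113379.
Endpoint term: (f(6) + f(14))/2 = (0.00462963 + 0.000364431)/2 = 0.00249703.
So far: 0.0138349.
Order-1 term: 1/12 · (-7.80925e-05 − (-0.00231481)) = 0.000186394.
Partial sum through k=1: 0.0140213.
Order-2 term: −1/720 · (-7.96862e-06 − (-0.00128601)) = -1.77506e-06.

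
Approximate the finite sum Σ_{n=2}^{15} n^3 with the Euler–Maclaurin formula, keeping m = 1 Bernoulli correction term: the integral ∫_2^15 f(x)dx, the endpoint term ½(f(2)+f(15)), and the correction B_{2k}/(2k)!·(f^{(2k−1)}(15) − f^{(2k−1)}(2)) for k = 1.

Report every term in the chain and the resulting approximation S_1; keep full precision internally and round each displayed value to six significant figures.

∫_2^15 x^3 dx evaluates to 12652.2.
Boundary: ½(f(2) + f(15)) = ½(8.00000 + 3375.00) = 1691.50.
So far: 14343.8.
k=1: B_{2}/(2)! × [f^{(1)}(15) − f^{(1)}(2)] = 1/12 × (675.000 − 12.0000) = 55.2500.

S_1 ≈ 14399.0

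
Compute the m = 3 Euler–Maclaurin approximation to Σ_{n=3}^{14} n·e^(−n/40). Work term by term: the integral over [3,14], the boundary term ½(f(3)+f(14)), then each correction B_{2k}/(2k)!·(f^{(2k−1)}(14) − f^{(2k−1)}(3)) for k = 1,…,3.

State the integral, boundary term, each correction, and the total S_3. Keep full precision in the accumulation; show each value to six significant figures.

Integral: ∫_3^14 x·e^(−x/40) dx = 73.5925.
Boundary: ½(f(3) + f(14)) = ½(2.78323 + 9.86563) = 6.32443.
So far: 79.9170.
Order-1 term: 1/12 · (0.458047 − 0.858163) = -0.0333430.
After k=1: 79.8836.
Order-2 term: −1/720 · (0.00116714 − 0.00169603) = 7.34571e-07.
After k=2: 79.8836.
Order-3 term: 1/30240 · (1.28000e-06 − 1.78482e-06) = -1.66938e-11.

S_3 ≈ 79.8836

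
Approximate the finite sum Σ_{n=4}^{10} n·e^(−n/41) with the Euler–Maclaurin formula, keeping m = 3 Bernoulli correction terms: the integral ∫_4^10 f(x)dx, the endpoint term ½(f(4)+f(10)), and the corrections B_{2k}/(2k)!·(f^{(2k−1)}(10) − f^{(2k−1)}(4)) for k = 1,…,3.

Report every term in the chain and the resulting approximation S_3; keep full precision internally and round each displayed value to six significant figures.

The integral term ∫_4^10 x·e^(−x/41) dx = 35.0693.
Boundary: ½(f(4) + f(10)) = ½(3.62819 + 7.83564) = 5.73191.
Running total after boundary: 40.8012.
Correction k=1: B_{2}/2! · (f^{(1)}(10) − f^{(1)}(4)) = 1/12 · (0.592451 − 0.818555) = -0.0188420.
After k=1: 40.7824.
Correction k=2: B_{4}/4! · (f^{(3)}(10) − f^{(3)}(4)) = −1/720 · (0.00128470 − 0.00156612) = 3.90863e-07.
After k=2: 40.7824.
Correction k=3: B_{6}/6! · (f^{(5)}(10) − f^{(5)}(4)) = 1/30240 · (1.31883e-06 − 1.57364e-06) = -8.42630e-12.

S_3 ≈ 40.7824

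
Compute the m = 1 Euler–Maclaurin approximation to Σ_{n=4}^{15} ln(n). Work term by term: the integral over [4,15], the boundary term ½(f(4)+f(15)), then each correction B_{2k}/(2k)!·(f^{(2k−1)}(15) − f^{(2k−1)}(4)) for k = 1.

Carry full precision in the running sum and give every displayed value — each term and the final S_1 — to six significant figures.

∫_4^15 ln(x) dx evaluates to 24.0756.
½[f(4) + f(15)] = ½[1.38629 + 2.70805] = 2.04717.
Integral + boundary = 26.1227.
k=1: B_{2}/(2)! × [f^{(1)}(15) − f^{(1)}(4)] = 1/12 × (0.0666667 − 0.250000) = -0.0152778.

S_1 ≈ 26.1075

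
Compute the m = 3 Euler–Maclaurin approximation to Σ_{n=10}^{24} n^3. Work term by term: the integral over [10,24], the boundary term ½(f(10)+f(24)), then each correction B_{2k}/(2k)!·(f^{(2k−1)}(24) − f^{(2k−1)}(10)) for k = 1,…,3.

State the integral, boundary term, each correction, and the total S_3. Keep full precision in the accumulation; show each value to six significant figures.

The integral term ∫_10^24 x^3 dx = 80444.0.
Endpoint term: (f(10) + f(24))/2 = (1000.00 + 13824.0)/2 = 7412.00.
Running total after boundary: 87856.0.
Correction k=1: B_{2}/2! · (f^{(1)}(24) − f^{(1)}(10)) = 1/12 · (1728.00 − 300.000) = 119.000.
After k=1: 87975.0.
Correction k=2: B_{4}/4! · (f^{(3)}(24) − f^{(3)}(10)) = −1/720 · (6.00000 − 6.00000) = 0.00000.
After k=2: 87975.0.
Correction k=3: B_{6}/6! · (f^{(5)}(24) − f^{(5)}(10)) = 1/30240 · (0.00000 − 0.00000) = 0.00000.

S_3 ≈ 87975.0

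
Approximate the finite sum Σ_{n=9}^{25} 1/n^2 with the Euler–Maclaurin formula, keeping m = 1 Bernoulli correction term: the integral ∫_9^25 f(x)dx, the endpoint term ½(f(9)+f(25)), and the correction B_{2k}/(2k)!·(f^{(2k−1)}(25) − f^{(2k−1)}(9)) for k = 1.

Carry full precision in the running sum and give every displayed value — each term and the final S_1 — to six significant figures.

S_1 ≈ 0.0783019

Integral: ∫_9^25 1/x^2 dx = 0.0711111.
Boundary: ½(f(9) + f(25)) = ½(0.0123457 + 0.00160000) = 0.00697284.
So far: 0.0780840.
Correction k=1: B_{2}/2! · (f^{(1)}(25) − f^{(1)}(9)) = 1/12 · (-0.000128000 − (-0.00274348)) = 0.000217957.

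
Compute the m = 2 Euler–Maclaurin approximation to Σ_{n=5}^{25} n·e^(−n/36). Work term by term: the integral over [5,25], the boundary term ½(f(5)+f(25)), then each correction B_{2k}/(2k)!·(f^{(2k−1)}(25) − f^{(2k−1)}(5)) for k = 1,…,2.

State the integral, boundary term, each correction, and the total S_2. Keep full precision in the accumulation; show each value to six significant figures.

S_2 ≈ 196.391

The integral term ∫_5^25 x·e^(−x/36) dx = 188.023.
½[f(5) + f(25)] = ½[4.35162 + 12.4838] = 8.41771.
So far: 196.440.
k=1: B_{2}/(2)! × [f^{(1)}(25) − f^{(1)}(5)] = 1/12 × (0.152580 − 0.749446) = -0.0497389.
Partial sum through k=1: 196.391.
k=2: B_{4}/(4)! × [f^{(3)}(25) − f^{(3)}(5)] = −1/720 × (0.000888336 − 0.00192137) = 1.43477e-06.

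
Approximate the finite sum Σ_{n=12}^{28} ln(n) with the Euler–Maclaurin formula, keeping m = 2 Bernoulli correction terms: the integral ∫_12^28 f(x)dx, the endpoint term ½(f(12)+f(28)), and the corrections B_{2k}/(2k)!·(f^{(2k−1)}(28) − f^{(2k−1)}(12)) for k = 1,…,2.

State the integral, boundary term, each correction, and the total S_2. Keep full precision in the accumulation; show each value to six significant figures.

Integral: ∫_12^28 ln(x) dx = 47.4828.
Endpoint term: (f(12) + f(28))/2 = (2.48491 + 3.33220)/2 = 2.90856.
Integral + boundary = 50.3914.
k=1: B_{2}/(2)! × [f^{(1)}(28) − f^{(1)}(12)] = 1/12 × (0.0357143 − 0.0833333) = -0.00396825.
After k=1: 50.3874.
k=2: B_{4}/(4)! × [f^{(3)}(28) − f^{(3)}(12)] = −1/720 × (9.11079e-05 − 0.00115741) = 1.48097e-06.

S_2 ≈ 50.3874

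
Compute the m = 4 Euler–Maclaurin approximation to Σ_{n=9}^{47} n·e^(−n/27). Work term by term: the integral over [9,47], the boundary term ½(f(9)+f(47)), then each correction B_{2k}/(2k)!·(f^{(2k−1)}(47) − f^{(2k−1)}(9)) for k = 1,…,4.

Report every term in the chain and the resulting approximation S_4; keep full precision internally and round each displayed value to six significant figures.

∫_9^47 x·e^(−x/27) dx evaluates to 346.038.
Endpoint term: (f(9) + f(47))/2 = (6.44878 + 8.24335)/2 = 7.34607.
Running total after boundary: 353.384.
Order-1 term: 1/12 · (-0.129919 − 0.477688) = -0.0506339.
After k=1: 353.334.
Order-2 term: −1/720 · (0.000302966 − 0.00262106) = 3.21957e-06.
After k=2: 353.334.
Order-3 term: 1/30240 · (1.07565e-06 − 6.29197e-06) = -1.72498e-10.
After k=3: 353.334.
Order-4 term: −1/1209600 · (2.38094e-09 − 1.23300e-08) = 8.22504e-15.

S_4 ≈ 353.334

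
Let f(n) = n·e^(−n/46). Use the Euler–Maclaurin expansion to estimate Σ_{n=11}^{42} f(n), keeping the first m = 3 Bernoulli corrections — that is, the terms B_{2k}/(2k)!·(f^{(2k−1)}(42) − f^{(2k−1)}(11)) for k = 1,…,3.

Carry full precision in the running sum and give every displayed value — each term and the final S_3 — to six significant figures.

S_3 ≈ 452.577

Integral: ∫_11^42 x·e^(−x/46) dx = 439.866.
Boundary: ½(f(11) + f(42)) = ½(8.66043 + 16.8546) = 12.7575.
Integral + boundary = 452.624.
k=1: B_{2}/(2)! × [f^{(1)}(42) − f^{(1)}(11)] = 1/12 × (0.0348957 − 0.599042) = -0.0470122.
Running total after k=1: 452.577.
k=2: B_{4}/(4)! × [f^{(3)}(42) − f^{(3)}(11)] = −1/720 × (0.000395793 − 0.00102725) = 8.77027e-07.
Running total after k=2: 452.577.
k=3: B_{6}/(6)! × [f^{(5)}(42) − f^{(5)}(11)] = 1/30240 × (3.66302e-07 − 8.37147e-07) = -1.55703e-11.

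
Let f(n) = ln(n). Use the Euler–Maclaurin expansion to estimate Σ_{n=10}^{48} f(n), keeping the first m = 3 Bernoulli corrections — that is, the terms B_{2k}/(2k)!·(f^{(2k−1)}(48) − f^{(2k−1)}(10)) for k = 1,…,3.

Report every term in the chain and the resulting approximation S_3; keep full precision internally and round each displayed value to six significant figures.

S_3 ≈ 127.872

∫_10^48 ln(x) dx evaluates to 124.792.
½[f(10) + f(48)] = ½[2.30259 + 3.87120] = 3.08689.
Integral + boundary = 127.879.
k=1: B_{2}/(2)! × [f^{(1)}(48) − f^{(1)}(10)] = 1/12 × (0.0208333 − 0.100000) = -0.00659722.
Partial sum through k=1: 127.872.
k=2: B_{4}/(4)! × [f^{(3)}(48) − f^{(3)}(10)] = −1/720 × (1.80845e-05 − 0.00200000) = 2.75266e-06.
Partial sum through k=2: 127.872.
k=3: B_{6}/(6)! × [f^{(5)}(48) − f^{(5)}(10)] = 1/30240 × (9.41901e-08 − 0.000240000) = -7.93339e-09.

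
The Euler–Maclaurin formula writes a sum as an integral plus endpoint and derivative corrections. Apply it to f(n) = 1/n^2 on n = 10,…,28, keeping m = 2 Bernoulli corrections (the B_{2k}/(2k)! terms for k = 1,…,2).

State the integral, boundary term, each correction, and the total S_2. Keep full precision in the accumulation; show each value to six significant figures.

The integral term ∫_10^28 1/x^2 dx = 0.0642857.
½[f(10) + f(28)] = ½[0.0100000 + 0.00127551] = 0.00563776.
Running total after boundary: 0.0699235.
k=1: B_{2}/(2)! × [f^{(1)}(28) − f^{(1)}(10)] = 1/12 × (-9.11079e-05 − (-0.00200000)) = 0.000159074.
Running total after k=1: 0.0700825.
k=2: B_{4}/(4)! × [f^{(3)}(28) − f^{(3)}(10)] = −1/720 × (-1.39451e-06 − (-0.000240000)) = -3.31397e-07.

S_2 ≈ 0.0700822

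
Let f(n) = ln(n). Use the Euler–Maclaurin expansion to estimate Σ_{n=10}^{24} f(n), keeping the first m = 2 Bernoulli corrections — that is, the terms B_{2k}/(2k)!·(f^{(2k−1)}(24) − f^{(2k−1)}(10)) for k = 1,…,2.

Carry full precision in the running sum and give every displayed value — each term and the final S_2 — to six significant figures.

S_2 ≈ 41.9829

∫_10^24 ln(x) dx evaluates to 39.2474.
Endpoint term: (f(10) + f(24))/2 = (2.30259 + 3.17805)/2 = 2.74032.
So far: 41.9878.
k=1: B_{2}/(2)! × [f^{(1)}(24) − f^{(1)}(10)] = 1/12 × (0.0416667 − 0.100000) = -0.00486111.
Running total after k=1: 41.9829.
k=2: B_{4}/(4)! × [f^{(3)}(24) − f^{(3)}(10)] = −1/720 × (0.000144676 − 0.00200000) = 2.57684e-06.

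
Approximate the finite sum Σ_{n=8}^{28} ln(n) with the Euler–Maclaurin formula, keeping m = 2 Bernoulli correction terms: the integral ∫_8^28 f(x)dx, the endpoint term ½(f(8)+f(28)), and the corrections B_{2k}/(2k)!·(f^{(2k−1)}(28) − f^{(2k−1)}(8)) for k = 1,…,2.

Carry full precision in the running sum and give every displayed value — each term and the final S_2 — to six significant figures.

S_2 ≈ 59.3646

Integral: ∫_8^28 ln(x) dx = 56.6662.
Endpoint term: (f(8) + f(28))/2 = (2.07944 + 3.33220)/2 = 2.70582.
Running total after boundary: 59.3720.
Correction k=1: B_{2}/2! · (f^{(1)}(28) − f^{(1)}(8)) = 1/12 · (0.0357143 − 0.125000) = -0.00744048.
Partial sum through k=1: 59.3646.
Correction k=2: B_{4}/4! · (f^{(3)}(28) − f^{(3)}(8)) = −1/720 · (9.11079e-05 − 0.00390625) = 5.29881e-06.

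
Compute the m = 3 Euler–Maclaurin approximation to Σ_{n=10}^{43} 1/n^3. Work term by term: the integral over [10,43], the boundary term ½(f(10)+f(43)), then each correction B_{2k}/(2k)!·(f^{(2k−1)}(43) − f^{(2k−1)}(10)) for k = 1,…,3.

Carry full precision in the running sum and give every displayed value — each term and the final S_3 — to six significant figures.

S_3 ≈ 0.00526072

The integral term ∫_10^43 1/x^3 dx = 0.00472958.
½[f(10) + f(43)] = ½[0.00100000 + 1.25775e-05] = 0.000506289.
So far: 0.00523587.
Order-1 term: 1/12 · (-8.77501e-07 − (-0.000300000)) = 2.49269e-05.
Running total after k=1: 0.00526080.
Order-2 term: −1/720 · (-9.49162e-09 − (-6.00000e-05)) = -8.33202e-08.
Running total after k=2: 0.00526072.
Order-3 term: 1/30240 · (-2.15602e-10 − (-2.52000e-05)) = 8.33326e-10.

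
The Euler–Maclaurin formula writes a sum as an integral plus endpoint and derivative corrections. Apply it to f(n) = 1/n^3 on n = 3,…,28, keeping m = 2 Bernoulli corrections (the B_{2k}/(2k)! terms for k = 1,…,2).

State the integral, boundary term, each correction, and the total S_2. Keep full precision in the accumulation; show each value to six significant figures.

The integral term ∫_3^28 1/x^3 dx = 0.0549178.
Boundary: ½(f(3) + f(28)) = ½(0.0370370 + 4.55539e-05) = 0.0185413.
Running total after boundary: 0.0734591.
Correction k=1: B_{2}/2! · (f^{(1)}(28) − f^{(1)}(3)) = 1/12 · (-4.88078e-06 − (-0.0370370)) = 0.00308601.
After k=1: 0.0765451.
Correction k=2: B_{4}/4! · (f^{(3)}(28) − f^{(3)}(3)) = −1/720 · (-1.24510e-07 − (-0.0823045)) = -0.000114312.

S_2 ≈ 0.0764308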